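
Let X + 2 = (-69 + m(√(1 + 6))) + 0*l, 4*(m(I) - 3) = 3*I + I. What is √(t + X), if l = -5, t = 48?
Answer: √(-20 + √7) ≈ 4.1658*I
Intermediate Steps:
m(I) = 3 + I (m(I) = 3 + (3*I + I)/4 = 3 + (4*I)/4 = 3 + I)
X = -68 + √7 (X = -2 + ((-69 + (3 + √(1 + 6))) + 0*(-5)) = -2 + ((-69 + (3 + √7)) + 0) = -2 + ((-66 + √7) + 0) = -2 + (-66 + √7) = -68 + √7 ≈ -65.354)
√(t + X) = √(48 + (-68 + √7)) = √(-20 + √7)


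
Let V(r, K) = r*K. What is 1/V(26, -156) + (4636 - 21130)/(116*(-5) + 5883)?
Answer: -66904967/21508968 ≈ -3.1106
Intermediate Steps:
V(r, K) = K*r
1/V(26, -156) + (4636 - 21130)/(116*(-5) + 5883) = 1/(-156*26) + (4636 - 21130)/(116*(-5) + 5883) = 1/(-4056) - 16494/(-580 + 5883) = -1/4056 - 16494/5303 = -66904967/21508968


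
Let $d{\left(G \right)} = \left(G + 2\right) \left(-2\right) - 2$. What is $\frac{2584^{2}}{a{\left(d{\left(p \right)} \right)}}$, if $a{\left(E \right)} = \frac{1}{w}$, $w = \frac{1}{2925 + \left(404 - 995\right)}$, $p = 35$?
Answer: $\frac{3338528}{1167} \approx 2860.8$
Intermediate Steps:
$d{\left(G \right)} = -6 - 2 G$ ($d{\left(G \right)} = \left(2 + G\right) \left(-2\right) - 2 = \left(-4 - 2 G\right) - 2 = -6 - 2 G$)
$w = \frac{1}{2334}$ ($w = \frac{1}{2925 - 591} = \frac{1}{2334} \approx 0.00042845$)
$a{\left(E \right)} = 2334$ ($a{\left(E \right)} = \frac{1}{\frac{1}{2334}} = 2334$)
$\frac{2584^{2}}{a{\left(d{\left(p \right)} \right)}} = \frac{2584^{2}}{2334} = 6677056 \cdot \frac{1}{2334} = \frac{3338528}{1167}$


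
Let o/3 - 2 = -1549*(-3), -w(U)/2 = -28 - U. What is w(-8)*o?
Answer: 557880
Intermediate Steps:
w(U) = 56 + 2*U (w(U) = -2*(-28 - U) = 56 + 2*U)
o = 13947 (o = 6 + 3*(-1549*(-3)) = 6 + 3*4647 = 6 + 13941 = 13947)
w(-8)*o = (56 + 2*(-8))*13947 = (56 - 16)*13947 = 40*13947 = 557880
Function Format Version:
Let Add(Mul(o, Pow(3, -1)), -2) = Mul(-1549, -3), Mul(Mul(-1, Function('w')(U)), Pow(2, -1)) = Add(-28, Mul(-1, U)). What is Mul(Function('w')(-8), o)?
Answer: 557880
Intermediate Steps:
Function('w')(U) = Add(56, Mul(2, U)) (Function('w')(U) = Mul(-2, Add(-28, Mul(-1, U))) = Add(56, Mul(2, U)))
o = 13947 (o = Add(6, Mul(3, Mul(-1549, -3))) = Add(6, Mul(3, 4647)) = Add(6, 13941) = 13947)
Mul(Function('w')(-8), o) = Mul(Add(56, Mul(2, -8)), 13947) = Mul(Add(56, -16), 13947) = Mul(40, 13947) = 557880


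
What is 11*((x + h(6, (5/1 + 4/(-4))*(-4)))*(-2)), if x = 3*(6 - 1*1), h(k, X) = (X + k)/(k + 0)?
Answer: -880/3 ≈ -293.33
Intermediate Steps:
h(k, X) = (X + k)/k
x = 15 (x = 3*(6 - 1) = 3*5 = 15)
11*((x + h(6, (5/1 + 4/(-4))*(-4)))*(-2)) = 11*((15 + ((5/1 + 4/(-4))*(-4) + 6)/6)*(-2)) = 11*((15 + ((5*1 + 4*(-¼))*(-4) + 6)/6)*(-2)) = 11*((15 + ((5 - 1)*(-4) + 6)/6)*(-2)) = 11*((15 + (4*(-4) + 6)/6)*(-2)) = 11*((15 + (-16 + 6)/6)*(-2)) = 11*((15 + (⅙)*(-10))*(-2)) = 11*((15 - 5/3)*(-2)) = 11*((40/3)*(-2)) = 11*(-80/3) = -880/3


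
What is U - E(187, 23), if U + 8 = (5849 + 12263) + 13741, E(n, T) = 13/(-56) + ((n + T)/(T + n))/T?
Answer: 41016603/1288 ≈ 31845.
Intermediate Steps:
E(n, T) = -13/56 + 1/T (E(n, T) = 13*(-1/56) + ((T + n)/(T + n))/T = -13/56 + 1/T)
U = 31845 (U = -8 + ((5849 + 12263) + 13741) = -8 + (18112 + 13741) = -8 + 31853 = 31845)
U - E(187, 23) = 31845 - (-13/56 + 1/23) = 31845 - 1*(-243/1288) = 31845 + 243/1288 = 41016603/1288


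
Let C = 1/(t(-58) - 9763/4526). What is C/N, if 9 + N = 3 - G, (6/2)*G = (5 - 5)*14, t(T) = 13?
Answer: -2263/147225 ≈ -0.015371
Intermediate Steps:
G = 0 (G = ((5 - 5)*14)/3 = (0*14)/3 = (⅓)*0 = 0)
C = 4526/49075 (C = 1/(13 - 9763/4526) = 1/(49075/4526) = 4526/49075 ≈ 0.092226)
N = -6 (N = -9 + (3 - 1*0) = -9 + (3 + 0) = -9 + 3 = -6)
C/N = (4526/49075)/(-6) = (4526/49075)*(-⅙) = -2263/147225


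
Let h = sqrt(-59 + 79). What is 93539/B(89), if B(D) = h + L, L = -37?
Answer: -3460943/1349 - 187078*sqrt(5)/1349 ≈ -2875.7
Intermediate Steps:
h = 2*sqrt(5) (h = sqrt(20) = 2*sqrt(5) ≈ 4.4721)
B(D) = -37 + 2*sqrt(5) (B(D) = 2*sqrt(5) - 37 = -37 + 2*sqrt(5))
93539/B(89) = 93539/(-37 + 2*sqrt(5))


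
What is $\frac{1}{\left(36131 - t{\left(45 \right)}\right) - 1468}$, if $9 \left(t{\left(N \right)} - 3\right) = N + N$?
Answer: $\frac{1}{34650} \approx 2.886 \cdot 10^{-5}$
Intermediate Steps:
$t{\left(N \right)} = 3 + \frac{2 N}{9}$ ($t{\left(N \right)} = 3 + \frac{N + N}{9} = 3 + \frac{2 N}{9}$)
$\frac{1}{\left(36131 - t{\left(45 \right)}\right) - 1468} = \frac{1}{\left(36131 - \left(3 + \frac{2}{9} \cdot 45\right)\right) - 1468} = \frac{1}{\left(36131 - \left(3 + 10\right)\right) - 1468} = \frac{1}{\left(36131 - 13\right) - 1468} = \frac{1}{36118 - 1468} = \frac{1}{34650}$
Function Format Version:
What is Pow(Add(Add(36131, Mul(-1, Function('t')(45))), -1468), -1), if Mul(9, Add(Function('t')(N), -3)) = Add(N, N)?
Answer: Rational(1, 34650) ≈ 2.8860e-5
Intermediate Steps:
Function('t')(N) = Add(3, Mul(Rational(2, 9), N)) (Function('t')(N) = Add(3, Mul(Rational(1, 9), Add(N, N))) = Add(3, Mul(Rational(1, 9), Mul(2, N))) = Add(3, Mul(Rational(2, 9), N)))
Pow(Add(Add(36131, Mul(-1, Function('t')(45))), -1468), -1) = Pow(Add(Add(36131, Mul(-1, Add(3, Mul(Rational(2, 9), 45)))), -1468), -1) = Pow(Add(Add(36131, Mul(-1, Add(3, 10))), -1468), -1) = Pow(Add(Add(36131, Mul(-1, 13)), -1468), -1) = Pow(Add(Add(36131, -13), -1468), -1) = Pow(Add(36118, -1468), -1) = Pow(34650, -1) = Rational(1, 34650)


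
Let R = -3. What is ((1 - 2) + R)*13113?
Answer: -52452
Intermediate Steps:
((1 - 2) + R)*13113 = ((1 - 2) - 3)*13113 = (-1 - 3)*13113 = -4*13113 = -52452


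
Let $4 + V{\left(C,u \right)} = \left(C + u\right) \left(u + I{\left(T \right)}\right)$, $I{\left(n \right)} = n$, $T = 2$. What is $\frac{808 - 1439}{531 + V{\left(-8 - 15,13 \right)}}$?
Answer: $- \frac{631}{377} \approx -1.6737$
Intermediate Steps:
$V{\left(C,u \right)} = -4 + \left(2 + u\right) \left(C + u\right)$ ($V{\left(C,u \right)} = -4 + \left(C + u\right) \left(u + 2\right) = -4 + \left(C + u\right) \left(2 + u\right) = -4 + \left(2 + u\right) \left(C + u\right)$)
$\frac{808 - 1439}{531 + V{\left(-8 - 15,13 \right)}} = \frac{808 - 1439}{531 + \left(-4 + 13^{2} + 2 \left(-8 - 15\right) + 2 \cdot 13 + \left(-8 - 15\right) 13\right)} = \frac{1}{531 + \left(-4 + 169 + 2 \left(-8 - 15\right) + 26 + \left(-8 - 15\right) 13\right)} \left(-631\right) = \frac{1}{531 + \left(-4 + 169 + 2 \left(-23\right) + 26 - 299\right)} \left(-631\right) = \frac{1}{531 - 154} \left(-631\right) = \frac{1}{377} \left(-631\right) = - \frac{631}{377}$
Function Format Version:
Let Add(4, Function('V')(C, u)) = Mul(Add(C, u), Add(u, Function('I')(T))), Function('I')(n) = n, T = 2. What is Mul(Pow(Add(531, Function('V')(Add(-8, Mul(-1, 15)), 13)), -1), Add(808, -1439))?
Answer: Rational(-631, 377) ≈ -1.6737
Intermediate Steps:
Function('V')(C, u) = Add(-4, Mul(Add(2, u), Add(C, u))) (Function('V')(C, u) = Add(-4, Mul(Add(C, u), Add(u, 2))) = Add(-4, Mul(Add(C, u), Add(2, u))) = Add(-4, Mul(Add(2, u), Add(C, u))))
Mul(Pow(Add(531, Function('V')(Add(-8, Mul(-1, 15)), 13)), -1), Add(808, -1439)) = Mul(Pow(Add(531, Add(-4, Pow(13, 2), Mul(2, Add(-8, Mul(-1, 15))), Mul(2, 13), Mul(Add(-8, Mul(-1, 15)), 13))), -1), Add(808, -1439)) = Mul(Pow(Add(531, Add(-4, 169, Mul(2, Add(-8, -15)), 26, Mul(Add(-8, -15), 13))), -1), -631) = Mul(Pow(Add(531, Add(-4, 169, Mul(2, -23), 26, Mul(-23, 13))), -1), -631) = Mul(Pow(Add(531, Add(-4, 169, -46, 26, -299)), -1), -631) = Mul(Pow(Add(531, -154), -1), -631) = Mul(Pow(377, -1), -631) = Mul(Rational(1, 377), -631) = Rational(-631, 377)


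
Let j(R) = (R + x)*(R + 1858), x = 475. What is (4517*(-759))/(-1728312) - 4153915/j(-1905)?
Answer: -10070779965/168347608 ≈ -59.821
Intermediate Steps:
j(R) = (475 + R)*(1858 + R) (j(R) = (R + 475)*(R + 1858) = (475 + R)*(1858 + R))
(4517*(-759))/(-1728312) - 4153915/j(-1905) = (4517*(-759))/(-1728312) - 4153915/(882550 + (-1905)² + 2333*(-1905)) = -3428403*(-1/1728312) - 4153915/(882550 + 3629025 - 4444365) = 49687/25048 - 4153915/67210 = 49687/25048 - 4153915*1/67210 = 49687/25048 - 830783/13442 = -10070779965/168347608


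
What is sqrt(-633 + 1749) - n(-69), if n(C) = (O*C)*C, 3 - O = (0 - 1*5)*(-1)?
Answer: 9522 + 6*sqrt(31) ≈ 9555.4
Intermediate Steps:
O = -2 (O = 3 - (0 - 1*5)*(-1) = 3 - (0 - 5)*(-1) = 3 - (-5)*(-1) = 3 - 1*5 = 3 - 5 = -2)
n(C) = -2*C**2 (n(C) = (-2*C)*C = -2*C**2)
sqrt(-633 + 1749) - n(-69) = sqrt(-633 + 1749) - (-2)*(-69)**2 = sqrt(1116) - (-2)*4761 = 6*sqrt(31) - 1*(-9522) = 6*sqrt(31) + 9522 = 9522 + 6*sqrt(31)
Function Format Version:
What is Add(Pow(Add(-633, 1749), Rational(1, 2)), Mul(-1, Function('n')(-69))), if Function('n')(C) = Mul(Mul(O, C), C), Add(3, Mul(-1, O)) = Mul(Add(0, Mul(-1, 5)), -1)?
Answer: Add(9522, Mul(6, Pow(31, Rational(1, 2)))) ≈ 9555.4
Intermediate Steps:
O = -2 (O = Add(3, Mul(-1, Mul(Add(0, Mul(-1, 5)), -1))) = Add(3, Mul(-1, Mul(Add(0, -5), -1))) = Add(3, Mul(-1, Mul(-5, -1))) = Add(3, Mul(-1, 5)) = Add(3, -5) = -2)
Function('n')(C) = Mul(-2, Pow(C, 2)) (Function('n')(C) = Mul(Mul(-2, C), C) = Mul(-2, Pow(C, 2)))
Add(Pow(Add(-633, 1749), Rational(1, 2)), Mul(-1, Function('n')(-69))) = Add(Pow(Add(-633, 1749), Rational(1, 2)), Mul(-1, Mul(-2, Pow(-69, 2)))) = Add(Pow(1116, Rational(1, 2)), Mul(-1, Mul(-2, 4761))) = Add(Mul(6, Pow(31, Rational(1, 2))), Mul(-1, -9522)) = Add(Mul(6, Pow(31, Rational(1, 2))), 9522) = Add(9522, Mul(6, Pow(31, Rational(1, 2))))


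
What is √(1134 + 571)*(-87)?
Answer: -87*√1705 ≈ -3592.4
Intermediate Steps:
√(1134 + 571)*(-87) = √1705*(-87) = -87*√1705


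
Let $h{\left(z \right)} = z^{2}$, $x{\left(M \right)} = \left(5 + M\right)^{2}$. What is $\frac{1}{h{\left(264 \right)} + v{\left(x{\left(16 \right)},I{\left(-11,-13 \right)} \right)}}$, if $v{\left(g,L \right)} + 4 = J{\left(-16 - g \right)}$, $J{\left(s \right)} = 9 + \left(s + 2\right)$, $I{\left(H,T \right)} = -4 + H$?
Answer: $\frac{1}{69246} \approx 1.4441 \cdot 10^{-5}$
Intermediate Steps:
$J{\left(s \right)} = 11 + s$ ($J{\left(s \right)} = 9 + \left(2 + s\right) = 11 + s$)
$v{\left(g,L \right)} = -9 - g$ ($v{\left(g,L \right)} = -4 + \left(11 - \left(16 + g\right)\right) = -4 - \left(5 + g\right) = -9 - g$)
$\frac{1}{h{\left(264 \right)} + v{\left(x{\left(16 \right)},I{\left(-11,-13 \right)} \right)}} = \frac{1}{264^{2} - \left(9 + \left(5 + 16\right)^{2}\right)} = \frac{1}{69696 - 450} = \frac{1}{69246}$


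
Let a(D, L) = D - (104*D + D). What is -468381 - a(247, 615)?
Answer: -442693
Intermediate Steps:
a(D, L) = -104*D (a(D, L) = D - 105*D = -104*D)
-468381 - a(247, 615) = -468381 - (-104)*247 = -468381 - 1*(-25688) = -468381 + 25688 = -442693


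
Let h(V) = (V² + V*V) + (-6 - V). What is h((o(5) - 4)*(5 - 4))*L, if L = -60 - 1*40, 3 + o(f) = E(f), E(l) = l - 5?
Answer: -9900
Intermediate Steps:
E(l) = -5 + l
o(f) = -8 + f (o(f) = -3 + (-5 + f) = -8 + f)
L = -100 (L = -60 - 40 = -100)
h(V) = -6 - V + 2*V² (h(V) = (V² + V²) + (-6 - V) = 2*V² + (-6 - V) = -6 - V + 2*V²)
h((o(5) - 4)*(5 - 4))*L = (-6 - ((-8 + 5) - 4)*(5 - 4) + 2*(((-8 + 5) - 4)*(5 - 4))²)*(-100) = (-6 - (-3 - 4) + 2*((-3 - 4)*1)²)*(-100) = (-6 - (-7) + 2*(-7*1)²)*(-100) = (-6 - 1*(-7) + 2*(-7)²)*(-100) = (-6 + 7 + 2*49)*(-100) = (-6 + 7 + 98)*(-100) = 99*(-100) = -9900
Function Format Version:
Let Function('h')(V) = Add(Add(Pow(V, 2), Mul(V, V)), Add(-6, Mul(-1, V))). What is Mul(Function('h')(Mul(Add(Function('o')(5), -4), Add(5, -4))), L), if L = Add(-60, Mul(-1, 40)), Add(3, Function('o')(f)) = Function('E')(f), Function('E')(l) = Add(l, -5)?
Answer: -9900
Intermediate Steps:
Function('E')(l) = Add(-5, l)
Function('o')(f) = Add(-8, f) (Function('o')(f) = Add(-3, Add(-5, f)) = Add(-8, f))
L = -100 (L = Add(-60, -40) = -100)
Function('h')(V) = Add(-6, Mul(-1, V), Mul(2, Pow(V, 2))) (Function('h')(V) = Add(Add(Pow(V, 2), Pow(V, 2)), Add(-6, Mul(-1, V))) = Add(Mul(2, Pow(V, 2)), Add(-6, Mul(-1, V))) = Add(-6, Mul(-1, V), Mul(2, Pow(V, 2))))
Mul(Function('h')(Mul(Add(Function('o')(5), -4), Add(5, -4))), L) = Mul(Add(-6, Mul(-1, Mul(Add(Add(-8, 5), -4), Add(5, -4))), Mul(2, Pow(Mul(Add(Add(-8, 5), -4), Add(5, -4)), 2))), -100) = Mul(Add(-6, Mul(-1, Mul(Add(-3, -4), 1)), Mul(2, Pow(Mul(Add(-3, -4), 1), 2))), -100) = Mul(Add(-6, Mul(-1, Mul(-7, 1)), Mul(2, Pow(Mul(-7, 1), 2))), -100) = Mul(Add(-6, Mul(-1, -7), Mul(2, Pow(-7, 2))), -100) = Mul(Add(-6, 7, Mul(2, 49)), -100) = Mul(Add(-6, 7, 98), -100) = Mul(99, -100) = -9900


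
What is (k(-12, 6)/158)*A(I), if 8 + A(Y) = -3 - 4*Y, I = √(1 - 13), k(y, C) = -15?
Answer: 165/158 + 60*I*√3/79 ≈ 1.0443 + 1.3155*I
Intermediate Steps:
I = 2*I*√3 (I = √(-12) = 2*I*√3 ≈ 3.4641*I)
A(Y) = -11 - 4*Y (A(Y) = -8 + (-3 - 4*Y) = -11 - 4*Y)
(k(-12, 6)/158)*A(I) = (-15/158)*(-11 - 8*I*√3) = (-15*1/158)*(-11 - 8*I*√3) = -15*(-11 - 8*I*√3)/158 = 165/158 + 60*I*√3/79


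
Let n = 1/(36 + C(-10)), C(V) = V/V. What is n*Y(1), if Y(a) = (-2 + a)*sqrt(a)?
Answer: -1/37 ≈ -0.027027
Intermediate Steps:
C(V) = 1
Y(a) = sqrt(a)*(-2 + a)
n = 1/37 (n = 1/(36 + 1) = 1/37 ≈ 0.027027)
n*Y(1) = (sqrt(1)*(-2 + 1))/37 = (1*(-1))/37 = (1/37)*(-1) = -1/37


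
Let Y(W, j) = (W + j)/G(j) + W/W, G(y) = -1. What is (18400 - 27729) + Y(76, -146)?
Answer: -9258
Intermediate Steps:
Y(W, j) = 1 - W - j (Y(W, j) = (W + j)/(-1) + W/W = (W + j)*(-1) + 1 = (-W - j) + 1 = 1 - W - j)
(18400 - 27729) + Y(76, -146) = (18400 - 27729) + (1 - 1*76 - 1*(-146)) = -9329 + (1 - 76 + 146) = -9329 + 71 = -9258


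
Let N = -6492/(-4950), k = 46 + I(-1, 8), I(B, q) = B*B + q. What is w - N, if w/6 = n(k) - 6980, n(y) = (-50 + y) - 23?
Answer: -34641182/825 ≈ -41989.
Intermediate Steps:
I(B, q) = q + B² (I(B, q) = B² + q = q + B²)
k = 55 (k = 46 + (8 + (-1)²) = 46 + (8 + 1) = 46 + 9 = 55)
n(y) = -73 + y
N = 1082/825 (N = -6492*(-1/4950) = 1082/825 ≈ 1.3115)
w = -41988 (w = 6*((-73 + 55) - 6980) = 6*(-18 - 6980) = 6*(-6998) = -41988)
w - N = -41988 - 1*1082/825 = -41988 - 1082/825 = -34641182/825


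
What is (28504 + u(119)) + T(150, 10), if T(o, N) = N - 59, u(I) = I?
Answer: 28574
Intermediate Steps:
T(o, N) = -59 + N
(28504 + u(119)) + T(150, 10) = (28504 + 119) + (-59 + 10) = 28623 - 49 = 28574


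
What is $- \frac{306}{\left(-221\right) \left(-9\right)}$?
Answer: $- \frac{2}{13} \approx -0.15385$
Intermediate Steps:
$- \frac{306}{\left(-221\right) \left(-9\right)} = - \frac{306}{1989} = \left(-306\right) \frac{1}{1989} = - \frac{2}{13}$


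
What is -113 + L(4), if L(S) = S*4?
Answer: -97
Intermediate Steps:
L(S) = 4*S
-113 + L(4) = -113 + 4*4 = -113 + 16 = -97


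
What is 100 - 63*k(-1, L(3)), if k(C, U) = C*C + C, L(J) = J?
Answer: 100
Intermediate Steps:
k(C, U) = C + C**2 (k(C, U) = C**2 + C = C + C**2)
100 - 63*k(-1, L(3)) = 100 - (-63)*(1 - 1) = 100 - (-63)*0 = 100 - 63*0 = 100 + 0 = 100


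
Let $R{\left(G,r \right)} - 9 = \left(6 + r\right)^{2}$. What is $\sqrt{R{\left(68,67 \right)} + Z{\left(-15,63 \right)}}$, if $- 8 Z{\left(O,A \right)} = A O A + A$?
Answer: $2 \sqrt{3193} \approx 113.01$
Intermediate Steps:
$Z{\left(O,A \right)} = - \frac{A}{8} - \frac{O A^{2}}{8}$ ($Z{\left(O,A \right)} = - \frac{A O A + A}{8} = - \frac{O A^{2} + A}{8} = - \frac{A + O A^{2}}{8} = - \frac{A}{8} - \frac{O A^{2}}{8}$)
$R{\left(G,r \right)} = 9 + \left(6 + r\right)^{2}$
$\sqrt{R{\left(68,67 \right)} + Z{\left(-15,63 \right)}} = \sqrt{\left(9 + \left(6 + 67\right)^{2}\right) - \frac{63 \left(1 + 63 \left(-15\right)\right)}{8}} = \sqrt{\left(9 + 73^{2}\right) - \frac{63 \left(1 - 945\right)}{8}} = \sqrt{\left(9 + 5329\right) - \frac{63}{8} \left(-944\right)} = \sqrt{5338 + 7434} = \sqrt{12772} = 2 \sqrt{3193}$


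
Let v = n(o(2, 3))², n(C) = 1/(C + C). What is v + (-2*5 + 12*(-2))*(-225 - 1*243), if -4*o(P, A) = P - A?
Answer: 15916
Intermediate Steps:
o(P, A) = -P/4 + A/4 (o(P, A) = -(P - A)/4 = -P/4 + A/4)
n(C) = 1/(2*C)
v = 4 (v = (1/(2*(-¼*2 + (¼)*3)))² = (1/(2*(-½ + ¾)))² = (1/(2*(¼)))² = ((½)*4)² = 2² = 4)
v + (-2*5 + 12*(-2))*(-225 - 1*243) = 4 + (-2*5 + 12*(-2))*(-225 - 1*243) = 4 + (-10 - 24)*(-225 - 243) = 4 - 34*(-468) = 4 + 15912 = 15916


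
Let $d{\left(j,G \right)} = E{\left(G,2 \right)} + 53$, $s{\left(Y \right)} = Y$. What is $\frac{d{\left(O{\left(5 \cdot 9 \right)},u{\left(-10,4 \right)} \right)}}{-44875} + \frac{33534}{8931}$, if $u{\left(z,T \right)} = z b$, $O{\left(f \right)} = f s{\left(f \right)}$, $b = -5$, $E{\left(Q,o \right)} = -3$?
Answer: $\frac{20058556}{5343715} \approx 3.7537$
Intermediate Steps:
$O{\left(f \right)} = f^{2}$ ($O{\left(f \right)} = f f = f^{2}$)
$u{\left(z,T \right)} = - 5 z$ ($u{\left(z,T \right)} = z \left(-5\right) = - 5 z$)
$d{\left(j,G \right)} = 50$ ($d{\left(j,G \right)} = -3 + 53 = 50$)
$\frac{d{\left(O{\left(5 \cdot 9 \right)},u{\left(-10,4 \right)} \right)}}{-44875} + \frac{33534}{8931} = \frac{50}{-44875} + \frac{33534}{8931} = 50 \left(- \frac{1}{44875}\right) + 33534 \cdot \frac{1}{8931} = - \frac{2}{1795} + \frac{11178}{2977} = \frac{20058556}{5343715}$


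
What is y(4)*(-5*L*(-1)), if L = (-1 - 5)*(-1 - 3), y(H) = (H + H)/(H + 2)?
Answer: 160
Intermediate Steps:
y(H) = 2*H/(2 + H) (y(H) = (2*H)/(2 + H) = 2*H/(2 + H))
L = 24 (L = -6*(-4) = 24)
y(4)*(-5*L*(-1)) = (2*4/(2 + 4))*(-5*24*(-1)) = (2*4/6)*(-120*(-1)) = (2*4*(⅙))*120 = (4/3)*120 = 160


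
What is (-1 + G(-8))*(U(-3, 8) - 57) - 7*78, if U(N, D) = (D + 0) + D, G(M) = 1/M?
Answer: -3999/8 ≈ -499.88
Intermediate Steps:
U(N, D) = 2*D (U(N, D) = D + D = 2*D)
(-1 + G(-8))*(U(-3, 8) - 57) - 7*78 = (-1 + 1/(-8))*(2*8 - 57) - 7*78 = (-1 - ⅛)*(16 - 57) - 546 = -9/8*(-41) - 546 = 369/8 - 546 = -3999/8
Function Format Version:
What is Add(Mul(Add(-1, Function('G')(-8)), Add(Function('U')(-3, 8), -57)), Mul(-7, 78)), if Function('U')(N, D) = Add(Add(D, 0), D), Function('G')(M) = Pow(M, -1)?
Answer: Rational(-3999, 8) ≈ -499.88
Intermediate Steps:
Function('U')(N, D) = Mul(2, D) (Function('U')(N, D) = Add(D, D) = Mul(2, D))
Add(Mul(Add(-1, Function('G')(-8)), Add(Function('U')(-3, 8), -57)), Mul(-7, 78)) = Add(Mul(Add(-1, Pow(-8, -1)), Add(Mul(2, 8), -57)), Mul(-7, 78)) = Add(Mul(Add(-1, Rational(-1, 8)), Add(16, -57)), -546) = Add(Mul(Rational(-9, 8), -41), -546) = Add(Rational(369, 8), -546) = Rational(-3999, 8)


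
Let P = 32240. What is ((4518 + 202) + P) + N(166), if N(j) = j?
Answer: 37126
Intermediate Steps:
((4518 + 202) + P) + N(166) = ((4518 + 202) + 32240) + 166 = (4720 + 32240) + 166 = 36960 + 166 = 37126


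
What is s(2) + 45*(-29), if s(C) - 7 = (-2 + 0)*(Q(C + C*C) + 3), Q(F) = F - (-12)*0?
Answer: -1316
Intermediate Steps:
Q(F) = F (Q(F) = F - 3*0 = F + 0 = F)
s(C) = 1 - 2*C - 2*C² (s(C) = 7 + (-2 + 0)*((C + C*C) + 3) = 7 - 2*((C + C²) + 3) = 7 - 2*(3 + C + C²) = 7 + (-6 - 2*C - 2*C²) = 1 - 2*C - 2*C²)
s(2) + 45*(-29) = (1 - 2*2*(1 + 2)) + 45*(-29) = (1 - 2*2*3) - 1305 = (1 - 12) - 1305 = -11 - 1305 = -1316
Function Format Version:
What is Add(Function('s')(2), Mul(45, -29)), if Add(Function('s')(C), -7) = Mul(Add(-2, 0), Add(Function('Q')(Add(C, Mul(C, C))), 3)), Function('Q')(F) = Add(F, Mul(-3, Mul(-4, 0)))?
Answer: -1316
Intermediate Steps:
Function('Q')(F) = F (Function('Q')(F) = Add(F, Mul(-3, 0)) = Add(F, 0) = F)
Function('s')(C) = Add(1, Mul(-2, C), Mul(-2, Pow(C, 2))) (Function('s')(C) = Add(7, Mul(Add(-2, 0), Add(Add(C, Mul(C, C)), 3))) = Add(7, Mul(-2, Add(Add(C, Pow(C, 2)), 3))) = Add(7, Mul(-2, Add(3, C, Pow(C, 2)))) = Add(7, Add(-6, Mul(-2, C), Mul(-2, Pow(C, 2)))) = Add(1, Mul(-2, C), Mul(-2, Pow(C, 2))))
Add(Function('s')(2), Mul(45, -29)) = Add(Add(1, Mul(-2, 2, Add(1, 2))), Mul(45, -29)) = Add(Add(1, Mul(-2, 2, 3)), -1305) = Add(Add(1, -12), -1305) = Add(-11, -1305) = -1316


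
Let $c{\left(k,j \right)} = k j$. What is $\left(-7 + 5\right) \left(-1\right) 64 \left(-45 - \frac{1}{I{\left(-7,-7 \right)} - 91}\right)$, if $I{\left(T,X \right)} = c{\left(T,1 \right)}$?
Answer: $- \frac{282176}{49} \approx -5758.7$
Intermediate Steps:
$c{\left(k,j \right)} = j k$
$I{\left(T,X \right)} = T$ ($I{\left(T,X \right)} = 1 T = T$)
$\left(-7 + 5\right) \left(-1\right) 64 \left(-45 - \frac{1}{I{\left(-7,-7 \right)} - 91}\right) = \left(-7 + 5\right) \left(-1\right) 64 \left(-45 - \frac{1}{-7 - 91}\right) = \left(-2\right) \left(-1\right) 64 \left(-45 - \frac{1}{-98}\right) = 2 \cdot 64 \left(-45 - - \frac{1}{98}\right) = 128 \left(-45 + \frac{1}{98}\right) = 128 \left(- \frac{4409}{98}\right) = - \frac{282176}{49}$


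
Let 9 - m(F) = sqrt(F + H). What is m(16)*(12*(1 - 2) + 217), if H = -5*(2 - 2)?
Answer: 1025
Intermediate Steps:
H = 0 (H = -5*0 = 0)
m(F) = 9 - sqrt(F) (m(F) = 9 - sqrt(F + 0) = 9 - sqrt(F))
m(16)*(12*(1 - 2) + 217) = (9 - sqrt(16))*(12*(1 - 2) + 217) = (9 - 1*4)*(12*(-1) + 217) = (9 - 4)*(-12 + 217) = 5*205 = 1025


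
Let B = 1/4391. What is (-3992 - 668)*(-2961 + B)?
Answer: 60588155000/4391 ≈ 1.3798e+7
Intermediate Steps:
B = 1/4391 ≈ 0.00022774
(-3992 - 668)*(-2961 + B) = (-3992 - 668)*(-2961 + 1/4391) = -4660*(-13001750/4391) = 60588155000/4391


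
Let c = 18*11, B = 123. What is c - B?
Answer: 75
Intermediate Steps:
c = 198
c - B = 198 - 1*123 = 198 - 123 = 75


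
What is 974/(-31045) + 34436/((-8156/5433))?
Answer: -1452060364351/63300755 ≈ -22939.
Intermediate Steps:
974/(-31045) + 34436/((-8156/5433)) = 974*(-1/31045) + 34436/((-8156*1/5433)) = -974/31045 + 34436/(-8156/5433) = -974/31045 + 34436*(-5433/8156) = -974/31045 - 46772697/2039 = -1452060364351/63300755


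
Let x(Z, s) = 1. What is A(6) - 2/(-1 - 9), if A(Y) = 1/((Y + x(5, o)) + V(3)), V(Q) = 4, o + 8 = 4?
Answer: 16/55 ≈ 0.29091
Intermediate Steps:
o = -4 (o = -8 + 4 = -4)
A(Y) = 1/(5 + Y) (A(Y) = 1/((Y + 1) + 4) = 1/((1 + Y) + 4) = 1/(5 + Y))
A(6) - 2/(-1 - 9) = 1/(5 + 6) - 2/(-1 - 9) = 1/11 - 2/(-10) = 1/11 - 2*(-1/10) = 1/11 + 1/5 = 16/55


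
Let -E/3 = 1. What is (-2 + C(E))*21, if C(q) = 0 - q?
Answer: 21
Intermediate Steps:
E = -3 (E = -3*1 = -3)
C(q) = -q
(-2 + C(E))*21 = (-2 - 1*(-3))*21 = (-2 + 3)*21 = 1*21 = 21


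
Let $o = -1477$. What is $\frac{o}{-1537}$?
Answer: $\frac{1477}{1537} \approx 0.96096$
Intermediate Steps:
$\frac{o}{-1537} = - \frac{1477}{-1537} = \left(-1477\right) \left(- \frac{1}{1537}\right) = \frac{1477}{1537}$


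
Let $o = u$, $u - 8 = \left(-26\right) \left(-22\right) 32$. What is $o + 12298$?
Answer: $30610$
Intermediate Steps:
$u = 18312$ ($u = 8 + \left(-26\right) \left(-22\right) 32 = 8 + 572 \cdot 32 = 8 + 18304 = 18312$)
$o = 18312$
$o + 12298 = 18312 + 12298 = 30610$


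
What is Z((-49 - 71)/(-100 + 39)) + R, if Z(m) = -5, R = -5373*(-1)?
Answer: 5368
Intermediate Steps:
R = 5373
Z((-49 - 71)/(-100 + 39)) + R = -5 + 5373 = 5368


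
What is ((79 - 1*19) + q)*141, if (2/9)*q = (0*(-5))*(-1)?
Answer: 8460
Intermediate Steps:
q = 0 (q = 9*((0*(-5))*(-1))/2 = 9*(0*(-1))/2 = (9/2)*0 = 0)
((79 - 1*19) + q)*141 = ((79 - 1*19) + 0)*141 = ((79 - 19) + 0)*141 = (60 + 0)*141 = 60*141 = 8460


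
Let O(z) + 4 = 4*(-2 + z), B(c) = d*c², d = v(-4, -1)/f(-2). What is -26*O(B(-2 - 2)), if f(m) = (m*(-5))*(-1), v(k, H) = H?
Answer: 728/5 ≈ 145.60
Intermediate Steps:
f(m) = 5*m (f(m) = -5*m*(-1) = 5*m)
d = ⅒ (d = -1/(5*(-2)) = -1/(-10) = -1*(-⅒) = ⅒ ≈ 0.10000)
B(c) = c²/10
O(z) = -12 + 4*z (O(z) = -4 + 4*(-2 + z) = -4 + (-8 + 4*z) = -12 + 4*z)
-26*O(B(-2 - 2)) = -26*(-12 + 4*((-2 - 2)²/10)) = -26*(-12 + 4*((⅒)*(-4)²)) = -26*(-12 + 4*((⅒)*16)) = -26*(-12 + 4*(8/5)) = -26*(-12 + 32/5) = -26*(-28/5) = 728/5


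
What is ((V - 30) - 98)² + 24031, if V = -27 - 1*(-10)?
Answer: 45056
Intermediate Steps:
V = -17 (V = -27 + 10 = -17)
((V - 30) - 98)² + 24031 = ((-17 - 30) - 98)² + 24031 = (-47 - 98)² + 24031 = (-145)² + 24031 = 21025 + 24031 = 45056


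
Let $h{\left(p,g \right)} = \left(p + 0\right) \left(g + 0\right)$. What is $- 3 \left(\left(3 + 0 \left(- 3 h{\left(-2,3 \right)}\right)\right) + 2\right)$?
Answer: $-15$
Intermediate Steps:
$h{\left(p,g \right)} = g p$ ($h{\left(p,g \right)} = p g = g p$)
$- 3 \left(\left(3 + 0 \left(- 3 h{\left(-2,3 \right)}\right)\right) + 2\right) = - 3 \left(\left(3 + 0 \left(- 3 \cdot 3 \left(-2\right)\right)\right) + 2\right) = - 3 \left(\left(3 + 0 \left(\left(-3\right) \left(-6\right)\right)\right) + 2\right) = - 3 \left(\left(3 + 0 \cdot 18\right) + 2\right) = - 3 \left(\left(3 + 0\right) + 2\right) = - 3 \left(3 + 2\right) = \left(-3\right) 5 = -15$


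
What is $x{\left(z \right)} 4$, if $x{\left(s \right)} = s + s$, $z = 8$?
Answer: $64$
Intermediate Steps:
$x{\left(s \right)} = 2 s$
$x{\left(z \right)} 4 = 2 \cdot 8 \cdot 4 = 16 \cdot 4 = 64$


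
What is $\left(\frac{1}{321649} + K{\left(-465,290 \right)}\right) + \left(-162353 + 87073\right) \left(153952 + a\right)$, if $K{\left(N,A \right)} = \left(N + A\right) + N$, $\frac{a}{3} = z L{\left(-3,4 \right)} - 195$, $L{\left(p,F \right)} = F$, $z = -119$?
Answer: $- \frac{3679011149355439}{321649} \approx -1.1438 \cdot 10^{10}$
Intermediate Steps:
$a = -2013$ ($a = 3 \left(\left(-119\right) 4 - 195\right) = 3 \left(-476 - 195\right) = 3 \left(-671\right) = -2013$)
$K{\left(N,A \right)} = A + 2 N$ ($K{\left(N,A \right)} = \left(A + N\right) + N = A + 2 N$)
$\left(\frac{1}{321649} + K{\left(-465,290 \right)}\right) + \left(-162353 + 87073\right) \left(153952 + a\right) = \left(\frac{1}{321649} + \left(290 + 2 \left(-465\right)\right)\right) + \left(-162353 + 87073\right) \left(153952 - 2013\right) = \left(\frac{1}{321649} + \left(290 - 930\right)\right) - 11437967920 = \left(\frac{1}{321649} - 640\right) - 11437967920 = - \frac{205855359}{321649} - 11437967920 = - \frac{3679011149355439}{321649}$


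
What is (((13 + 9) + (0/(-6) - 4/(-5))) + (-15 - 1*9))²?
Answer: 36/25 ≈ 1.4400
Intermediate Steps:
(((13 + 9) + (0/(-6) - 4/(-5))) + (-15 - 1*9))² = ((22 + (0*(-⅙) - 4*(-⅕))) + (-15 - 9))² = ((22 + (0 + ⅘)) - 24)² = ((22 + ⅘) - 24)² = (114/5 - 24)² = (-6/5)² = 36/25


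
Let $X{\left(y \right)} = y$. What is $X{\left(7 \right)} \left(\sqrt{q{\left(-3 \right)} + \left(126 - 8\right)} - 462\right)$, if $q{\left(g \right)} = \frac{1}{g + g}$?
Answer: $-3234 + \frac{7 \sqrt{4242}}{6} \approx -3158.0$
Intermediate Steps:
$q{\left(g \right)} = \frac{1}{2 g}$
$X{\left(7 \right)} \left(\sqrt{q{\left(-3 \right)} + \left(126 - 8\right)} - 462\right) = 7 \left(\sqrt{\frac{1}{2 \left(-3\right)} + \left(126 - 8\right)} - 462\right) = 7 \left(\sqrt{\frac{1}{2} \left(- \frac{1}{3}\right) + \left(126 - 8\right)} - 462\right) = 7 \left(\sqrt{- \frac{1}{6} + 118} - 462\right) = 7 \left(\sqrt{\frac{707}{6}} - 462\right) = 7 \left(\frac{\sqrt{4242}}{6} - 462\right) = 7 \left(-462 + \frac{\sqrt{4242}}{6}\right) = -3234 + \frac{7 \sqrt{4242}}{6}$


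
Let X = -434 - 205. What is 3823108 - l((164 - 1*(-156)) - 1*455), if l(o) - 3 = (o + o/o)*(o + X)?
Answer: 3719389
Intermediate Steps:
X = -639
l(o) = 3 + (1 + o)*(-639 + o) (l(o) = 3 + (o + o/o)*(o - 639) = 3 + (o + 1)*(-639 + o) = 3 + (1 + o)*(-639 + o))
3823108 - l((164 - 1*(-156)) - 1*455) = 3823108 - (-636 + ((164 - 1*(-156)) - 1*455)² - 638*((164 - 1*(-156)) - 1*455)) = 3823108 - (-636 + ((164 + 156) - 455)² - 638*((164 + 156) - 455)) = 3823108 - (-636 + (320 - 455)² - 638*(320 - 455)) = 3823108 - (-636 + (-135)² - 638*(-135)) = 3823108 - (-636 + 18225 + 86130) = 3823108 - 1*103719 = 3823108 - 103719 = 3719389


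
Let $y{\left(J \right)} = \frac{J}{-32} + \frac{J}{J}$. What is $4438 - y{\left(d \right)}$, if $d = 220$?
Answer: $\frac{35551}{8} \approx 4443.9$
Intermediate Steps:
$y{\left(J \right)} = 1 - \frac{J}{32}$ ($y{\left(J \right)} = J \left(- \frac{1}{32}\right) + 1 = - \frac{J}{32} + 1 = 1 - \frac{J}{32}$)
$4438 - y{\left(d \right)} = 4438 - \left(1 - \frac{55}{8}\right) = 4438 - - \frac{47}{8} = 4438 + \frac{47}{8} = \frac{35551}{8}$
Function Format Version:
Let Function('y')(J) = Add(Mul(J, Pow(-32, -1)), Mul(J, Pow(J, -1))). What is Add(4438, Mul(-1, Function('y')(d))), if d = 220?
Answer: Rational(35551, 8) ≈ 4443.9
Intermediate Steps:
Function('y')(J) = Add(1, Mul(Rational(-1, 32), J)) (Function('y')(J) = Add(Mul(J, Rational(-1, 32)), 1) = Add(Mul(Rational(-1, 32), J), 1) = Add(1, Mul(Rational(-1, 32), J)))
Add(4438, Mul(-1, Function('y')(d))) = Add(4438, Mul(-1, Add(1, Mul(Rational(-1, 32), 220)))) = Add(4438, Mul(-1, Add(1, Rational(-55, 8)))) = Add(4438, Mul(-1, Rational(-47, 8))) = Add(4438, Rational(47, 8)) = Rational(35551, 8)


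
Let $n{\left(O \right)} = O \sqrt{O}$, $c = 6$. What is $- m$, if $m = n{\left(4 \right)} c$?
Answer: $-48$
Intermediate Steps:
$n{\left(O \right)} = O^{\frac{3}{2}}$
$m = 48$ ($m = 4^{\frac{3}{2}} \cdot 6 = 8 \cdot 6 = 48$)
$- m = \left(-1\right) 48 = -48$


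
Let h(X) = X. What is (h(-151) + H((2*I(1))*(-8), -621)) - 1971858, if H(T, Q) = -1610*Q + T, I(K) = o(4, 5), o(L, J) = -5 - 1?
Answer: -972103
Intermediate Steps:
o(L, J) = -6
I(K) = -6
H(T, Q) = T - 1610*Q
(h(-151) + H((2*I(1))*(-8), -621)) - 1971858 = (-151 + ((2*(-6))*(-8) - 1610*(-621))) - 1971858 = (-151 + (-12*(-8) + 999810)) - 1971858 = (-151 + (96 + 999810)) - 1971858 = (-151 + 999906) - 1971858 = 999755 - 1971858 = -972103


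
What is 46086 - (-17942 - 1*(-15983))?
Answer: 48045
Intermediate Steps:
46086 - (-17942 - 1*(-15983)) = 46086 - (-17942 + 15983) = 46086 - 1*(-1959) = 46086 + 1959 = 48045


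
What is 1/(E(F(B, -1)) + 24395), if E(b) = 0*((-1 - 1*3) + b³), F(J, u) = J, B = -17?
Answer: 1/24395 ≈ 4.0992e-5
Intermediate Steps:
E(b) = 0 (E(b) = 0*((-1 - 3) + b³) = 0*(-4 + b³) = 0)
1/(E(F(B, -1)) + 24395) = 1/(0 + 24395) = 1/24395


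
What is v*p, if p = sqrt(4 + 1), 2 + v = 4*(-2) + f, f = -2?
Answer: -12*sqrt(5) ≈ -26.833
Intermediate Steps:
v = -12 (v = -2 + (4*(-2) - 2) = -2 + (-8 - 2) = -2 - 10 = -12)
p = sqrt(5) ≈ 2.2361
v*p = -12*sqrt(5)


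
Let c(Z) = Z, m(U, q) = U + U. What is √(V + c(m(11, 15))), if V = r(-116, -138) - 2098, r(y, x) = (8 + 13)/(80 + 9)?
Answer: 3*I*√1826903/89 ≈ 45.561*I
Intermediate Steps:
m(U, q) = 2*U
r(y, x) = 21/89
V = -186701/89 (V = 21/89 - 2098 = -186701/89 ≈ -2097.8)
√(V + c(m(11, 15))) = √(-186701/89 + 2*11) = √(-186701/89 + 22) = √(-184743/89) = 3*I*√1826903/89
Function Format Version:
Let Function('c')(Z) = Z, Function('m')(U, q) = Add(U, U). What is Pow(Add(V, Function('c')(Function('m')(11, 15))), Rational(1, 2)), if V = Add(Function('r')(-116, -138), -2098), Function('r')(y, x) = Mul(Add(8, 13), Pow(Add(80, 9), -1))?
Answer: Mul(Rational(3, 89), I, Pow(1826903, Rational(1, 2))) ≈ Mul(45.561, I)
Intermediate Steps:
Function('m')(U, q) = Mul(2, U)
Function('r')(y, x) = Rational(21, 89) (Function('r')(y, x) = Mul(21, Pow(89, -1)) = Mul(21, Rational(1, 89)) = Rational(21, 89))
V = Rational(-186701, 89) (V = Add(Rational(21, 89), -2098) = Rational(-186701, 89) ≈ -2097.8)
Pow(Add(V, Function('c')(Function('m')(11, 15))), Rational(1, 2)) = Pow(Add(Rational(-186701, 89), Mul(2, 11)), Rational(1, 2)) = Pow(Add(Rational(-186701, 89), 22), Rational(1, 2)) = Pow(Rational(-184743, 89), Rational(1, 2)) = Mul(Rational(3, 89), I, Pow(1826903, Rational(1, 2)))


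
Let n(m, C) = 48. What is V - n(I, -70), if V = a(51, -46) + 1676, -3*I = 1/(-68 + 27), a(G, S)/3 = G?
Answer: 1781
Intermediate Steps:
a(G, S) = 3*G
I = 1/123 (I = -1/(3*(-68 + 27)) = -1/3/(-41) = -1/3*(-1/41) = 1/123 ≈ 0.0081301)
V = 1829 (V = 3*51 + 1676 = 153 + 1676 = 1829)
V - n(I, -70) = 1829 - 1*48 = 1829 - 48 = 1781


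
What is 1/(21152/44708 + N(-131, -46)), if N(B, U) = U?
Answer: -11177/508854 ≈ -0.021965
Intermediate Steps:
1/(21152/44708 + N(-131, -46)) = 1/(21152/44708 - 46) = 1/(21152*(1/44708) - 46) = 1/(5288/11177 - 46) = 1/(-508854/11177) = -11177/508854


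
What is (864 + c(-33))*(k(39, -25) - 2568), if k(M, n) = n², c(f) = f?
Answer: -1614633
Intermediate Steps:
(864 + c(-33))*(k(39, -25) - 2568) = (864 - 33)*((-25)² - 2568) = 831*(625 - 2568) = 831*(-1943) = -1614633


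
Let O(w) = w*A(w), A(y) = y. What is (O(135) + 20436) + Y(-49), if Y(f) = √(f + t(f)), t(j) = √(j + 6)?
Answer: 38661 + √(-49 + I*√43) ≈ 38662.0 + 7.0156*I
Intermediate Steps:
t(j) = √(6 + j)
Y(f) = √(f + √(6 + f))
O(w) = w² (O(w) = w*w = w²)
(O(135) + 20436) + Y(-49) = (135² + 20436) + √(-49 + √(6 - 49)) = (18225 + 20436) + √(-49 + √(-43)) = 38661 + √(-49 + I*√43)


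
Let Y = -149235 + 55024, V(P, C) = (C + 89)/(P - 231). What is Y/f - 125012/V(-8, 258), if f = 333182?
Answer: 9954735124759/115614154 ≈ 86103.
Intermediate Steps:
V(P, C) = (89 + C)/(-231 + P)
Y = -94211
Y/f - 125012/V(-8, 258) = -94211/333182 - 125012*(-231 - 8)/(89 + 258) = -94211*1/333182 - 125012/(347/(-239)) = -94211/333182 - 125012/((-1/239*347)) = -94211/333182 - 125012/(-347/239) = -94211/333182 - 125012*(-239/347) = -94211/333182 + 29877868/347 = 9954735124759/115614154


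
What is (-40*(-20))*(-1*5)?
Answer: -4000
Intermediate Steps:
(-40*(-20))*(-1*5) = 800*(-5) = -4000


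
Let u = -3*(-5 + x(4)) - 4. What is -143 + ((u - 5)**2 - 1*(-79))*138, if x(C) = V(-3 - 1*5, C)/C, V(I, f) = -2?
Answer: 37043/2 ≈ 18522.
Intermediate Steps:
x(C) = -2/C
u = 25/2 (u = -3*(-5 - 2/4) - 4 = -3*(-5 - 2*1/4) - 4 = -3*(-5 - 1/2) - 4 = -3*(-11/2) - 4 = 33/2 - 4 = 25/2 ≈ 12.500)
-143 + ((u - 5)**2 - 1*(-79))*138 = -143 + ((25/2 - 5)**2 - 1*(-79))*138 = -143 + ((15/2)**2 + 79)*138 = -143 + (225/4 + 79)*138 = -143 + (541/4)*138 = -143 + 37329/2 = 37043/2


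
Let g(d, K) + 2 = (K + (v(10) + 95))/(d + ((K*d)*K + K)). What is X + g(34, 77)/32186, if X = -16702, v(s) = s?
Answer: -54213186031948/3245909821 ≈ -16702.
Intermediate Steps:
g(d, K) = -2 + (105 + K)/(K + d + d*K²) (g(d, K) = -2 + (K + (10 + 95))/(d + ((K*d)*K + K)) = -2 + (K + 105)/(d + (d*K² + K)) = -2 + (105 + K)/(d + (K + d*K²)) = -2 + (105 + K)/(K + d + d*K²))
X + g(34, 77)/32186 = -16702 + ((105 - 1*77 - 2*34 - 2*34*77²)/(77 + 34 + 34*77²))/32186 = -16702 + ((105 - 77 - 68 - 2*34*5929)/(77 + 34 + 34*5929))*(1/32186) = -16702 + ((105 - 77 - 68 - 403172)/(77 + 34 + 201586))*(1/32186) = -16702 + (-403212/201697)*(1/32186) = -16702 + ((1/201697)*(-403212))*(1/32186) = -16702 - 403212/201697*1/32186 = -16702 - 201606/3245909821 = -54213186031948/3245909821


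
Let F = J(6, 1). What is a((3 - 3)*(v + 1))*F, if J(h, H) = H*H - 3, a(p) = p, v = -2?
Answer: 0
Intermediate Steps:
J(h, H) = -3 + H² (J(h, H) = H² - 3 = -3 + H²)
F = -2 (F = -3 + 1² = -3 + 1 = -2)
a((3 - 3)*(v + 1))*F = ((3 - 3)*(-2 + 1))*(-2) = (0*(-1))*(-2) = 0*(-2) = 0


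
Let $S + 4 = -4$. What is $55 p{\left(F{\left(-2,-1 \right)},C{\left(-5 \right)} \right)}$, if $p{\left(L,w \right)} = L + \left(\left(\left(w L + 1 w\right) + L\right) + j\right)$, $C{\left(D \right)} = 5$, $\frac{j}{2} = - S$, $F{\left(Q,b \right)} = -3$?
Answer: $0$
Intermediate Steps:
$S = -8$ ($S = -4 - 4 = -8$)
$j = 16$ ($j = 2 \left(\left(-1\right) \left(-8\right)\right) = 2 \cdot 8 = 16$)
$p{\left(L,w \right)} = 16 + w + 2 L + L w$ ($p{\left(L,w \right)} = L + \left(\left(\left(w L + 1 w\right) + L\right) + 16\right) = L + \left(\left(\left(L w + w\right) + L\right) + 16\right) = L + \left(\left(\left(w + L w\right) + L\right) + 16\right) = L + \left(\left(L + w + L w\right) + 16\right) = L + \left(16 + L + w + L w\right) = 16 + w + 2 L + L w$)
$55 p{\left(F{\left(-2,-1 \right)},C{\left(-5 \right)} \right)} = 55 \left(16 + 5 + 2 \left(-3\right) - 15\right) = 55 \left(16 + 5 - 6 - 15\right) = 55 \cdot 0 = 0$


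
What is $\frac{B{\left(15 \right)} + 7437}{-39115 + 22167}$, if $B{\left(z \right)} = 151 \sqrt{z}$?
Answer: $- \frac{7437}{16948} - \frac{151 \sqrt{15}}{16948} \approx -0.47332$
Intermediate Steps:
$\frac{B{\left(15 \right)} + 7437}{-39115 + 22167} = \frac{151 \sqrt{15} + 7437}{-39115 + 22167} = \frac{7437 + 151 \sqrt{15}}{-16948} = \left(7437 + 151 \sqrt{15}\right) \left(- \frac{1}{16948}\right) = - \frac{7437}{16948} - \frac{151 \sqrt{15}}{16948}$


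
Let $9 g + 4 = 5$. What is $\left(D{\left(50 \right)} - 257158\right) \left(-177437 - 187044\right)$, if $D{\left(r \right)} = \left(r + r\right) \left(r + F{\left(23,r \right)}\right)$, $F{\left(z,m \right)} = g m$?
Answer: $\frac{825338794982}{9} \approx 9.1704 \cdot 10^{10}$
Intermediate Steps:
$g = \frac{1}{9}$ ($g = - \frac{4}{9} + \frac{1}{9} \cdot 5 = - \frac{4}{9} + \frac{5}{9} = \frac{1}{9} \approx 0.11111$)
$F{\left(z,m \right)} = \frac{m}{9}$
$D{\left(r \right)} = \frac{20 r^{2}}{9}$ ($D{\left(r \right)} = \left(r + r\right) \left(r + \frac{r}{9}\right) = 2 r \frac{10 r}{9} = \frac{20 r^{2}}{9}$)
$\left(D{\left(50 \right)} - 257158\right) \left(-177437 - 187044\right) = \left(\frac{20 \cdot 50^{2}}{9} - 257158\right) \left(-177437 - 187044\right) = \left(\frac{20}{9} \cdot 2500 - 257158\right) \left(-364481\right) = \left(\frac{50000}{9} - 257158\right) \left(-364481\right) = \left(- \frac{2264422}{9}\right) \left(-364481\right) = \frac{825338794982}{9}$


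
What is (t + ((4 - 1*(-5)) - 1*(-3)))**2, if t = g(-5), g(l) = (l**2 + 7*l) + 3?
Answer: 25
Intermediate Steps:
g(l) = 3 + l**2 + 7*l
t = -7 (t = 3 + (-5)**2 + 7*(-5) = 3 + 25 - 35 = -7)
(t + ((4 - 1*(-5)) - 1*(-3)))**2 = (-7 + ((4 - 1*(-5)) - 1*(-3)))**2 = (-7 + ((4 + 5) + 3))**2 = (-7 + (9 + 3))**2 = (-7 + 12)**2 = 5**2 = 25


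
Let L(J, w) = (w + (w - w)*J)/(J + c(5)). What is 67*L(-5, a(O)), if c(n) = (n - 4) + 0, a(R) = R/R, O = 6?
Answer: -67/4 ≈ -16.750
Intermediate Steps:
a(R) = 1
c(n) = -4 + n (c(n) = (-4 + n) + 0 = -4 + n)
L(J, w) = w/(1 + J) (L(J, w) = (w + (w - w)*J)/(J + (-4 + 5)) = (w + 0*J)/(J + 1) = (w + 0)/(1 + J) = w/(1 + J))
67*L(-5, a(O)) = 67*(1/(1 - 5)) = 67*(1/(-4)) = 67*(1*(-1/4)) = 67*(-1/4) = -67/4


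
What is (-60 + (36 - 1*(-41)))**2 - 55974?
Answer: -55685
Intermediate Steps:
(-60 + (36 - 1*(-41)))**2 - 55974 = (-60 + (36 + 41))**2 - 55974 = (-60 + 77)**2 - 55974 = 17**2 - 55974 = 289 - 55974 = -55685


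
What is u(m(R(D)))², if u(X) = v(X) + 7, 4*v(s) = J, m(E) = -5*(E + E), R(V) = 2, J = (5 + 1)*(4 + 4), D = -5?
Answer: 361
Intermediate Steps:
J = 48 (J = 6*8 = 48)
m(E) = -10*E
v(s) = 12 (v(s) = (¼)*48 = 12)
u(X) = 19 (u(X) = 12 + 7 = 19)
u(m(R(D)))² = 19² = 361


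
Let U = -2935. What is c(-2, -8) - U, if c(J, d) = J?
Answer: 2933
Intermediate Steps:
c(-2, -8) - U = -2 - 1*(-2935) = -2 + 2935 = 2933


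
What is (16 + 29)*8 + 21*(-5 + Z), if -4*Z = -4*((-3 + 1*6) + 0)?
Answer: 318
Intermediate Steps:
Z = 3 (Z = -(-1)*((-3 + 1*6) + 0) = -(-1)*((-3 + 6) + 0) = -(-1)*(3 + 0) = -(-1)*3 = -1/4*(-12) = 3)
(16 + 29)*8 + 21*(-5 + Z) = (16 + 29)*8 + 21*(-5 + 3) = 45*8 + 21*(-2) = 360 - 42 = 318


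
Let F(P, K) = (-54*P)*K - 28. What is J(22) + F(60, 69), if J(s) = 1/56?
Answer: -12520927/56 ≈ -2.2359e+5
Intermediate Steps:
J(s) = 1/56
F(P, K) = -28 - 54*K*P (F(P, K) = -54*K*P - 28 = -28 - 54*K*P)
J(22) + F(60, 69) = 1/56 + (-28 - 54*69*60) = 1/56 + (-28 - 223560) = 1/56 - 223588 = -12520927/56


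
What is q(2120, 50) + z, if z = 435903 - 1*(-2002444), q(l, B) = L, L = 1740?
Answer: 2440087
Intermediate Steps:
q(l, B) = 1740
z = 2438347 (z = 435903 + 2002444 = 2438347)
q(2120, 50) + z = 1740 + 2438347 = 2440087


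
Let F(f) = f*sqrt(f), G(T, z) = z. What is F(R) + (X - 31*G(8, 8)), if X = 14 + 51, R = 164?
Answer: -183 + 328*sqrt(41) ≈ 1917.2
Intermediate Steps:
F(f) = f**(3/2)
X = 65
F(R) + (X - 31*G(8, 8)) = 164**(3/2) + (65 - 31*8) = 328*sqrt(41) + (65 - 248) = 328*sqrt(41) - 183 = -183 + 328*sqrt(41)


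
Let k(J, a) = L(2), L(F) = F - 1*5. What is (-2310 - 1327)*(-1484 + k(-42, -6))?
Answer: 5408219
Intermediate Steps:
L(F) = -5 + F (L(F) = F - 5 = -5 + F)
k(J, a) = -3 (k(J, a) = -5 + 2 = -3)
(-2310 - 1327)*(-1484 + k(-42, -6)) = (-2310 - 1327)*(-1484 - 3) = -3637*(-1487) = 5408219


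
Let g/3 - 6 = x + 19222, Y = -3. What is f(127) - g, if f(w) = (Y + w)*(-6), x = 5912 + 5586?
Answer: -92922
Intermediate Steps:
x = 11498
g = 92178 (g = 18 + 3*(11498 + 19222) = 18 + 3*30720 = 18 + 92160 = 92178)
f(w) = 18 - 6*w (f(w) = (-3 + w)*(-6) = 18 - 6*w)
f(127) - g = (18 - 6*127) - 1*92178 = (18 - 762) - 92178 = -744 - 92178 = -92922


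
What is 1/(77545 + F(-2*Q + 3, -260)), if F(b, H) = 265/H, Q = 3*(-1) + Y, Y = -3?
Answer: 52/4032287 ≈ 1.2896e-5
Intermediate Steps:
Q = -6 (Q = 3*(-1) - 3 = -3 - 3 = -6)
1/(77545 + F(-2*Q + 3, -260)) = 1/(77545 + 265/(-260)) = 1/(77545 + 265*(-1/260)) = 1/(77545 - 53/52) = 1/(4032287/52) = 52/4032287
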